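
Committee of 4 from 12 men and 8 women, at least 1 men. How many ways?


Count by #men:
  1M,3W: C(12,1)×C(8,3)=672
  2M,2W: C(12,2)×C(8,2)=1848
  3M,1W: C(12,3)×C(8,1)=1760
  4M,0W: C(12,4)×C(8,0)=495
Total = 4775

4775


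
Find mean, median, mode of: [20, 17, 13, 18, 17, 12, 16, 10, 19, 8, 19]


Sorted: [8, 10, 12, 13, 16, 17, 17, 18, 19, 19, 20]
Mean = 169/11
Median = 17
Freq: {20: 1, 17: 2, 13: 1, 18: 1, 12: 1, 16: 1, 10: 1, 19: 2, 8: 1}
Mode: [17, 19]

Mean=169/11, Median=17, Mode=[17, 19]


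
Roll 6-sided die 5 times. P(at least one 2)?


P(no 2)^5 = (5/6)^5 = 3125/7776
P(≥1) = 1 - 3125/7776 = 4651/7776

P = 4651/7776 ≈ 59.81%


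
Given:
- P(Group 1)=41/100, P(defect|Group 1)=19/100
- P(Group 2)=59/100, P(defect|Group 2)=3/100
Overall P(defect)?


P(B) = Σ P(B|Aᵢ)×P(Aᵢ)
  19/100×41/100 = 779/10000
  3/100×59/100 = 177/10000
Sum = 239/2500

P(defect) = 239/2500 ≈ 9.56%


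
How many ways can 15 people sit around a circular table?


Circular arrangements of 15 distinct objects: fix one position to break rotational symmetry.
(n-1)! = 14! = 87178291200

87178291200


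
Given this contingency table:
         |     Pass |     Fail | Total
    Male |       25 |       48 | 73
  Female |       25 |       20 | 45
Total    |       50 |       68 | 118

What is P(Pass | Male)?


P(Pass | Male) = 25/(25+48) = 25/73

P(Pass|Male) = 25/73 ≈ 34.25%


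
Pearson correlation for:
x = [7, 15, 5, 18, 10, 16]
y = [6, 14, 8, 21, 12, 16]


n=6, Σx=71, Σy=77, Σxy=1046, Σx²=979, Σy²=1137
r = (6×1046 - 71×77)/√((6×979 - 71²)(6×1137 - 77²))
= 809/√(833×893) = 809/√743869 ≈ 809/862.4784 ≈ 0.9380

r ≈ 0.9380


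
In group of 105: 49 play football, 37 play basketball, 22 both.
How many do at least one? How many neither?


|A∪B| = 49+37-22 = 64
Neither = 105-64 = 41

At least one: 64; Neither: 41


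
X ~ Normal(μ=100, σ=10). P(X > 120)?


z = (120-100)/10 = 2.0
P(X > 120) = 1 - P(Z ≤ 2.0) = 1 - 0.9772 = 0.0228

P(X > 120) ≈ 0.0228


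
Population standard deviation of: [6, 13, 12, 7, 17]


Mean = 55/5 = 11
  (6-11)²=25
  (13-11)²=4
  (12-11)²=1
  (7-11)²=16
  (17-11)²=36
Σ(x-μ)² = 82
σ² = 82/5

σ = √(82/5) ≈ 4.0497


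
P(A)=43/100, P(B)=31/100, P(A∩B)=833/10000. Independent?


P(A)×P(B) = 1333/10000
P(A∩B) = 833/10000
Not equal → NOT independent

No, not independent


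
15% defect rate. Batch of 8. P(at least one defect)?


P(all good) = (17/20)^8 = 6975757441/25600000000
P(≥1 defect) = 18624242559/25600000000

P = 18624242559/25600000000 ≈ 72.75%


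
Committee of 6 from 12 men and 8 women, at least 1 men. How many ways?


Count by #men:
  1M,5W: C(12,1)×C(8,5)=672
  2M,4W: C(12,2)×C(8,4)=4620
  3M,3W: C(12,3)×C(8,3)=12320
  4M,2W: C(12,4)×C(8,2)=13860
  5M,1W: C(12,5)×C(8,1)=6336
  6M,0W: C(12,6)×C(8,0)=924
Total = 38732

38732


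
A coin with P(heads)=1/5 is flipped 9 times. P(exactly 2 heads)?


Binomial: P(X=2) = C(9,2)×p^2×(1-p)^7
= 36 × 1/25 × 16384/78125 = 589824/1953125

P(X=2) = 589824/1953125 ≈ 30.20%


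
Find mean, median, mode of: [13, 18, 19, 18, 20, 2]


Sorted: [2, 13, 18, 18, 19, 20]
Mean = 90/6 = 15
Median = 18
Freq: {13: 1, 18: 2, 19: 1, 20: 1, 2: 1}
Mode: [18]

Mean=15, Median=18, Mode=18


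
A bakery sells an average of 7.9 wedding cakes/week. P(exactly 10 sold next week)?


Poisson(λ=7.9): P(X=10) = e^(-λ)×λ^k/k!
= e^(-7.9) × 7.9^10 / 10!
≈ 0.0003707435405 × 946827608.263 / 3628800 ≈ 0.096735

P(X=10) ≈ 0.096735 ≈ 9.67%


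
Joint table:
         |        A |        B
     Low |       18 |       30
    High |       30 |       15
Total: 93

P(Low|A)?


P(Low|A) = 18/(18+30) = 18/48 = 3/8

P = 3/8 ≈ 37.50%


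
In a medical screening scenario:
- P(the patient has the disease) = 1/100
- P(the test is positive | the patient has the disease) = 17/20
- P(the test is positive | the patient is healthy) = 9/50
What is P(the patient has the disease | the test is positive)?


Using Bayes' theorem:
P(A|B) = P(B|A)·P(A) / P(B)

P(the test is positive) = 17/20 × 1/100 + 9/50 × 99/100
= 17/2000 + 891/5000 = 1867/10000

P(the patient has the disease|the test is positive) = (17/2000) / (1867/10000) = 85/1867

P(the patient has the disease|the test is positive) = 85/1867 ≈ 4.55%


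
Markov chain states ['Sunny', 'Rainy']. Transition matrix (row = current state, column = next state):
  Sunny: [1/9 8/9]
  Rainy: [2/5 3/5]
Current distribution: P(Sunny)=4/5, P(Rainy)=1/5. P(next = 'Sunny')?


P(next=Sunny) = Σᵢ P(now=i)×P(i→Sunny)
= 4/5×1/9 + 1/5×2/5
= 4/45 + 2/25 = 38/225

P = 38/225 ≈ 0.1689


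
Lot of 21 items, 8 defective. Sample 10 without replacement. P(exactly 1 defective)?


Hypergeometric: C(8,1)×C(13,9)/C(21,10)
= 8×715/352716 = 110/6783

P(X=1) = 110/6783 ≈ 1.62%


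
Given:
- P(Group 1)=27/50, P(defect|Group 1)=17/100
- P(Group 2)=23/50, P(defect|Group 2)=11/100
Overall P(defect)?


P(B) = Σ P(B|Aᵢ)×P(Aᵢ)
  17/100×27/50 = 459/5000
  11/100×23/50 = 253/5000
Sum = 89/625

P(defect) = 89/625 ≈ 14.24%


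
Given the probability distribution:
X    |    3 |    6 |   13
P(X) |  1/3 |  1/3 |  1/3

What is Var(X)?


E[X] = 22/3
E[X²] = 214/3
Var(X) = E[X²] - (E[X])² = 214/3 - 484/9 = 158/9

Var(X) = 158/9 ≈ 17.5556


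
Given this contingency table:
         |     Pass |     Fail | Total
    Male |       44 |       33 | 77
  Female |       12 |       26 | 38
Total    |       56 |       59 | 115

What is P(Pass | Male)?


P(Pass | Male) = 44/(44+33) = 44/77 = 4/7

P(Pass|Male) = 4/7 ≈ 57.14%


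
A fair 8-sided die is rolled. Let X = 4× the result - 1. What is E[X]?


E[die] = (1+8)/2 = 9/2
E[X] = 4×9/2 - 1 = 17

E[X] = 17


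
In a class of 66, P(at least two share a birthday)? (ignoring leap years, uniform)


P(all different) = Π(365-i)/365 for i=0..65
= 0.001904
P(match) = 1 - 0.001904 = 0.998096

P ≈ 0.9981 ≈ 99.81%


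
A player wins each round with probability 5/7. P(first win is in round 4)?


Geometric: P(X=4) = (1-p)^(k-1)×p = (2/7)^3×5/7 = 40/2401

P(X=4) = 40/2401 ≈ 1.67%


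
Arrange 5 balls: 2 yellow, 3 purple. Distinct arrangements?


5!/(2!×3!) = 10

10


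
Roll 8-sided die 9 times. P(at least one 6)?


P(no 6)^9 = (7/8)^9 = 40353607/134217728
P(≥1) = 1 - 40353607/134217728 = 93864121/134217728

P = 93864121/134217728 ≈ 69.93%


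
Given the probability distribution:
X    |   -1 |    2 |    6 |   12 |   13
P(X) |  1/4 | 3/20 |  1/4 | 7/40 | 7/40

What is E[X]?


E[X] = Σ x·P(X=x)
= (-1)×(1/4) + (2)×(3/20) + (6)×(1/4) + (12)×(7/40) + (13)×(7/40)
= 237/40

E[X] = 237/40


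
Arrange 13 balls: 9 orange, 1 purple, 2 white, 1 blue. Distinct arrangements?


13!/(9!×1!×2!×1!) = 8580

8580


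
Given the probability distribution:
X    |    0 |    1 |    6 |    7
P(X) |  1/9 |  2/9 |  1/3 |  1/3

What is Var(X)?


E[X] = 41/9
E[X²] = 257/9
Var(X) = E[X²] - (E[X])² = 257/9 - 1681/81 = 632/81

Var(X) = 632/81 ≈ 7.8025


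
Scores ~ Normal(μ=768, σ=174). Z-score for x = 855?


z = (x - μ)/σ = (855 - 768)/174 = 0.5

z = 0.5


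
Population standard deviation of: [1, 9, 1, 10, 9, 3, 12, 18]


Mean = 63/8
  (1-63/8)²=3025/64
  (9-63/8)²=81/64
  (1-63/8)²=3025/64
  (10-63/8)²=289/64
  (9-63/8)²=81/64
  (3-63/8)²=1521/64
  (12-63/8)²=1089/64
  (18-63/8)²=6561/64
Σ(x-μ)² = 1959/8
σ² = (1959/8)/8 = 1959/64

σ = √(1959/64) ≈ 5.5326


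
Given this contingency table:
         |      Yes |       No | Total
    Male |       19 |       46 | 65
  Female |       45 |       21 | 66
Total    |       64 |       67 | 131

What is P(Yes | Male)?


P(Yes | Male) = 19/(19+46) = 19/65

P(Yes|Male) = 19/65 ≈ 29.23%


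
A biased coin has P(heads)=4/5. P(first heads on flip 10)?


Geometric: P(X=10) = (1-p)^(k-1)×p = (1/5)^9×4/5 = 4/9765625

P(X=10) = 4/9765625 ≈ 0.00%


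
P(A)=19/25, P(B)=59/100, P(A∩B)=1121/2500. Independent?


P(A)×P(B) = 1121/2500
P(A∩B) = 1121/2500
Equal ✓ → Independent

Yes, independent


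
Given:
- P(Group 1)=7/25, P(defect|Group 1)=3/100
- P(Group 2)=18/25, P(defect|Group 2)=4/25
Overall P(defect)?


P(B) = Σ P(B|Aᵢ)×P(Aᵢ)
  3/100×7/25 = 21/2500
  4/25×18/25 = 72/625
Sum = 309/2500

P(defect) = 309/2500 ≈ 12.36%


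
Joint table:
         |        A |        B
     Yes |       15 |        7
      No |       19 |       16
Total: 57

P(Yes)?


P(Yes) = (15+7)/57 = 22/57

P(Yes) = 22/57 ≈ 38.60%


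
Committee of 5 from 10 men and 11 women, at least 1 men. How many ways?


Count by #men:
  1M,4W: C(10,1)×C(11,4)=3300
  2M,3W: C(10,2)×C(11,3)=7425
  3M,2W: C(10,3)×C(11,2)=6600
  4M,1W: C(10,4)×C(11,1)=2310
  5M,0W: C(10,5)×C(11,0)=252
Total = 19887

19887


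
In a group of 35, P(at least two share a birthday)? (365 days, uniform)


P(all different) = Π(365-i)/365 for i=0..34
= 0.185617
P(match) = 1 - 0.185617 = 0.814383

P ≈ 0.8144 ≈ 81.44%


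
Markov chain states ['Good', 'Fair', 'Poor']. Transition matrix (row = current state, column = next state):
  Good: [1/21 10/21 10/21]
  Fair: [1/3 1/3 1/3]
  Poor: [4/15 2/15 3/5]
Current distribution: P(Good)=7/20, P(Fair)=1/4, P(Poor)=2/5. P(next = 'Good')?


P(next=Good) = Σᵢ P(now=i)×P(i→Good)
= 7/20×1/21 + 1/4×1/3 + 2/5×4/15
= 1/60 + 1/12 + 8/75 = 31/150

P = 31/150 ≈ 0.2067


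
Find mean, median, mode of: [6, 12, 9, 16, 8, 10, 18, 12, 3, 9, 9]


Sorted: [3, 6, 8, 9, 9, 9, 10, 12, 12, 16, 18]
Mean = 112/11
Median = 9
Freq: {6: 1, 12: 2, 9: 3, 16: 1, 8: 1, 10: 1, 18: 1, 3: 1}
Mode: [9]

Mean=112/11, Median=9, Mode=9


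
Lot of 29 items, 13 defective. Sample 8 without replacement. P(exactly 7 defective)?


Hypergeometric: C(13,7)×C(16,1)/C(29,8)
= 1716×16/4292145 = 64/10005

P(X=7) = 64/10005 ≈ 0.64%


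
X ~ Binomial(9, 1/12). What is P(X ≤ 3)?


P(X ≤ 3) = Σ P(X=i) for i=0..3
P(X=0) = 2357947691/5159780352
P(X=1) = 214358881/573308928
P(X=2) = 19487171/143327232
P(X=3) = 12400927/429981696
Sum = 1284381725/1289945088

P(X ≤ 3) = 1284381725/1289945088 ≈ 99.57%


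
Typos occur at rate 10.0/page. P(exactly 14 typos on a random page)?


Poisson(λ=10.0): P(X=14) = e^(-λ)×λ^k/k!
= e^(-10.0) × 10.0^14 / 14!
≈ 4.539992976e-05 × 1e+14 / 87178291200 ≈ 0.052077

P(X=14) ≈ 0.052077 ≈ 5.21%


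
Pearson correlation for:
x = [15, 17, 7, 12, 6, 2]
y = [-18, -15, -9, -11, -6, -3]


n=6, Σx=59, Σy=-62, Σxy=-762, Σx²=747, Σy²=796
r = (6×(-762) - 59×(-62))/√((6×747 - 59²)(6×796 - (-62)²))
= -914/√(1001×932) = -914/√932932 ≈ -914/965.8841 ≈ -0.9463

r ≈ -0.9463


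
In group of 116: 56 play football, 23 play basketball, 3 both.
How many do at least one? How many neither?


|A∪B| = 56+23-3 = 76
Neither = 116-76 = 40

At least one: 76; Neither: 40


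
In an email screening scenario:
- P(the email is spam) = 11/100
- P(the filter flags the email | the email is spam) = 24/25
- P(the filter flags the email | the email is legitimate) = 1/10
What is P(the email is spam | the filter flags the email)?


Using Bayes' theorem:
P(A|B) = P(B|A)·P(A) / P(B)

P(the filter flags the email) = 24/25 × 11/100 + 1/10 × 89/100
= 66/625 + 89/1000 = 973/5000

P(the email is spam|the filter flags the email) = (66/625) / (973/5000) = 528/973

P(the email is spam|the filter flags the email) = 528/973 ≈ 54.27%


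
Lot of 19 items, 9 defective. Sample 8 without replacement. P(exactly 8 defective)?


Hypergeometric: C(9,8)×C(10,0)/C(19,8)
= 9×1/75582 = 1/8398

P(X=8) = 1/8398 ≈ 0.01%


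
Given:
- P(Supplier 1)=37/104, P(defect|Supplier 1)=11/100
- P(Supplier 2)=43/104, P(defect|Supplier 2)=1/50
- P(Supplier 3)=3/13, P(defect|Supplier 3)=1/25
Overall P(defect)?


P(B) = Σ P(B|Aᵢ)×P(Aᵢ)
  11/100×37/104 = 407/10400
  1/50×43/104 = 43/5200
  1/25×3/13 = 3/325
Sum = 589/10400

P(defect) = 589/10400 ≈ 5.66%


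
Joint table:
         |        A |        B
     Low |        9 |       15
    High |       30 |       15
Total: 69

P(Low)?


P(Low) = (9+15)/69 = 24/69 = 8/23

P(Low) = 8/23 ≈ 34.78%


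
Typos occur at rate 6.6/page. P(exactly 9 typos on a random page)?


Poisson(λ=6.6): P(X=9) = e^(-λ)×λ^k/k!
= e^(-6.6) × 6.6^9 / 9!
≈ 0.001360368038 × 23762680.0138 / 362880 ≈ 0.089082

P(X=9) ≈ 0.089082 ≈ 8.91%


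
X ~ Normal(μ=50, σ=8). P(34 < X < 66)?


z₁=(34-50)/8=-2.0, z₂=(66-50)/8=2.0
P = Φ(2.0) - Φ(-2.0) = 0.977250 - 0.022750 = 0.954500 ≈ 0.9545

P(34 < X < 66) ≈ 0.9545


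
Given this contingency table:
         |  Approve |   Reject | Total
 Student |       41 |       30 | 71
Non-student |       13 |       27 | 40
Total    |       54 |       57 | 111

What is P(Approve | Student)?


P(Approve | Student) = 41/(41+30) = 41/71

P(Approve|Student) = 41/71 ≈ 57.75%


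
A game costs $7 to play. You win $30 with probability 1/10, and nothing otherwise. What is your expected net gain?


E[gain] = (30-7)×1/10 + (-7)×9/10
= 23/10 - 63/10 = -4

Expected net gain = $-4 ≈ $-4.00


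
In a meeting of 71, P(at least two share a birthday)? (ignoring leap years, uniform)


P(all different) = Π(365-i)/365 for i=0..70
= 0.000679
P(match) = 1 - 0.000679 = 0.999321

P ≈ 0.9993 ≈ 99.93%


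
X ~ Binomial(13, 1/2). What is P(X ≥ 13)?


P(X ≥ 13) = Σ P(X=i) for i=13..13
P(X=13) = 1/8192
Sum = 1/8192

P(X ≥ 13) = 1/8192 ≈ 0.01%


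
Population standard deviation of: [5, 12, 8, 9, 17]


Mean = 51/5
  (5-51/5)²=676/25
  (12-51/5)²=81/25
  (8-51/5)²=121/25
  (9-51/5)²=36/25
  (17-51/5)²=1156/25
Σ(x-μ)² = 414/5
σ² = (414/5)/5 = 414/25

σ = √(414/25) ≈ 4.0694


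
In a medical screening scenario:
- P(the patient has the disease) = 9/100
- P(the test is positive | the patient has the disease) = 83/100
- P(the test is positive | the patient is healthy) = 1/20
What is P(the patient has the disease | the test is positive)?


Using Bayes' theorem:
P(A|B) = P(B|A)·P(A) / P(B)

P(the test is positive) = 83/100 × 9/100 + 1/20 × 91/100
= 747/10000 + 91/2000 = 601/5000

P(the patient has the disease|the test is positive) = (747/10000) / (601/5000) = 747/1202

P(the patient has the disease|the test is positive) = 747/1202 ≈ 62.15%


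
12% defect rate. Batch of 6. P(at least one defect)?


P(all good) = (22/25)^6 = 113379904/244140625
P(≥1 defect) = 130760721/244140625

P = 130760721/244140625 ≈ 53.56%


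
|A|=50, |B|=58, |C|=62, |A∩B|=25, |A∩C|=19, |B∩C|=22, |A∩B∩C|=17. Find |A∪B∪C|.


|A∪B∪C| = 50+58+62-25-19-22+17 = 121

|A∪B∪C| = 121


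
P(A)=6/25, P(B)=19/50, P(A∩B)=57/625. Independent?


P(A)×P(B) = 57/625
P(A∩B) = 57/625
Equal ✓ → Independent

Yes, independent


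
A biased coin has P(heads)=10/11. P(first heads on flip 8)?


Geometric: P(X=8) = (1-p)^(k-1)×p = (1/11)^7×10/11 = 10/214358881

P(X=8) = 10/214358881 ≈ 0.00%


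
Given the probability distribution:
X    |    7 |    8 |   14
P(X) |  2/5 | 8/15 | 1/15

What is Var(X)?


E[X] = 8
E[X²] = 334/5
Var(X) = E[X²] - (E[X])² = 334/5 - 64 = 14/5

Var(X) = 14/5 ≈ 2.8000


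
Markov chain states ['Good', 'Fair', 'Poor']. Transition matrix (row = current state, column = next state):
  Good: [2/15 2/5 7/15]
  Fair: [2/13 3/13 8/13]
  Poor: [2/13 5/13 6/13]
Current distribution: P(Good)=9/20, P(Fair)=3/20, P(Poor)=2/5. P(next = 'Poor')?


P(next=Poor) = Σᵢ P(now=i)×P(i→Poor)
= 9/20×7/15 + 3/20×8/13 + 2/5×6/13
= 21/100 + 6/65 + 12/65 = 633/1300

P = 633/1300 ≈ 0.4869


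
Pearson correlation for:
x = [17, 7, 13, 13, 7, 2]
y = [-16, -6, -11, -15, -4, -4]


n=6, Σx=59, Σy=-56, Σxy=-688, Σx²=729, Σy²=670
r = (6×(-688) - 59×(-56))/√((6×729 - 59²)(6×670 - (-56)²))
= -824/√(893×884) = -824/√789412 ≈ -824/888.4886 ≈ -0.9274

r ≈ -0.9274


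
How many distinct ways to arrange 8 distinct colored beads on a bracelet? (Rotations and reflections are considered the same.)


Free circular arrangements: rotations and reflections both identified.
(n-1)!/2 = 7!/2 = 5040/2 = 2520

2520


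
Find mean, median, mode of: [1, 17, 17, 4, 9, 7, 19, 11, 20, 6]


Sorted: [1, 4, 6, 7, 9, 11, 17, 17, 19, 20]
Mean = 111/10
Median = 10
Freq: {1: 1, 17: 2, 4: 1, 9: 1, 7: 1, 19: 1, 11: 1, 20: 1, 6: 1}
Mode: [17]

Mean=111/10, Median=10, Mode=17


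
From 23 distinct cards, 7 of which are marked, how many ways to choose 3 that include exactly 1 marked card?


Choose 1 of the 7 marked cards and 2 of the other 16 cards:
C(7,1)×C(16,2) = 7×120 = 840

840


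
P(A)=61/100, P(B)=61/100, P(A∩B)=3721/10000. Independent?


P(A)×P(B) = 3721/10000
P(A∩B) = 3721/10000
Equal ✓ → Independent

Yes, independent


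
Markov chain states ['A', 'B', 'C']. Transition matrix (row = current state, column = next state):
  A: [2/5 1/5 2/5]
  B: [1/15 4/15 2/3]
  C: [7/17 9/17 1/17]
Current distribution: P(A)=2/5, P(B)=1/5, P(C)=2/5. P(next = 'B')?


P(next=B) = Σᵢ P(now=i)×P(i→B)
= 2/5×1/5 + 1/5×4/15 + 2/5×9/17
= 2/25 + 4/75 + 18/85 = 88/255

P = 88/255 ≈ 0.3451


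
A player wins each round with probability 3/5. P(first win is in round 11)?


Geometric: P(X=11) = (1-p)^(k-1)×p = (2/5)^10×3/5 = 3072/48828125

P(X=11) = 3072/48828125 ≈ 0.01%


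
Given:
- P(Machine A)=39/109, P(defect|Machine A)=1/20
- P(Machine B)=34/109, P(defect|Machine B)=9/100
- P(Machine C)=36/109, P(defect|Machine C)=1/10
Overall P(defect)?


P(B) = Σ P(B|Aᵢ)×P(Aᵢ)
  1/20×39/109 = 39/2180
  9/100×34/109 = 153/5450
  1/10×36/109 = 18/545
Sum = 861/10900

P(defect) = 861/10900 ≈ 7.90%


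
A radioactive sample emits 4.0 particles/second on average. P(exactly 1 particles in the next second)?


Poisson(λ=4.0): P(X=1) = e^(-λ)×λ^k/k!
= e^(-4.0) × 4.0^1 / 1!
≈ 0.01831563889 × 4 / 1 ≈ 0.073263

P(X=1) ≈ 0.073263 ≈ 7.33%


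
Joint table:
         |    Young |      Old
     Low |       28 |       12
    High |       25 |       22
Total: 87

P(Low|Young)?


P(Low|Young) = 28/(28+25) = 28/53

P = 28/53 ≈ 52.83%


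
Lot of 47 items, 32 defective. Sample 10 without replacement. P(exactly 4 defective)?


Hypergeometric: C(32,4)×C(15,6)/C(47,10)
= 35960×5005/5178066751 = 1258600/36210257

P(X=4) = 1258600/36210257 ≈ 3.48%


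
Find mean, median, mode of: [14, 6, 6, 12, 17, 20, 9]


Sorted: [6, 6, 9, 12, 14, 17, 20]
Mean = 84/7 = 12
Median = 12
Freq: {14: 1, 6: 2, 12: 1, 17: 1, 20: 1, 9: 1}
Mode: [6]

Mean=12, Median=12, Mode=6


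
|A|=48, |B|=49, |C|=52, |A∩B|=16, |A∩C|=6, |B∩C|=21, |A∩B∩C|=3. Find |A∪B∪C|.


|A∪B∪C| = 48+49+52-16-6-21+3 = 109

|A∪B∪C| = 109


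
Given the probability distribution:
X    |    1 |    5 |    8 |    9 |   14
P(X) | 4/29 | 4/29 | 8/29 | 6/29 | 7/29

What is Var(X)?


E[X] = 240/29
E[X²] = 2474/29
Var(X) = E[X²] - (E[X])² = 2474/29 - 57600/841 = 14146/841

Var(X) = 14146/841 ≈ 16.8205


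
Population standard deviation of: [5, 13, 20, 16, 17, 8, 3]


Mean = 82/7
  (5-82/7)²=2209/49
  (13-82/7)²=81/49
  (20-82/7)²=3364/49
  (16-82/7)²=900/49
  (17-82/7)²=1369/49
  (8-82/7)²=676/49
  (3-82/7)²=3721/49
Σ(x-μ)² = 1760/7
σ² = (1760/7)/7 = 1760/49

σ = √(1760/49) ≈ 5.9932


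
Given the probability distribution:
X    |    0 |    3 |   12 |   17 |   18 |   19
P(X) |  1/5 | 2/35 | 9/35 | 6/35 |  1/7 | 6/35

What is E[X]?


E[X] = Σ x·P(X=x)
= (0)×(1/5) + (3)×(2/35) + (12)×(9/35) + (17)×(6/35) + (18)×(1/7) + (19)×(6/35)
= 12

E[X] = 12


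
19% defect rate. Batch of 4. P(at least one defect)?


P(all good) = (81/100)^4 = 43046721/100000000
P(≥1 defect) = 56953279/100000000

P = 56953279/100000000 ≈ 56.95%


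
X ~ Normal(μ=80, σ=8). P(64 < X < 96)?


z₁=(64-80)/8=-2.0, z₂=(96-80)/8=2.0
P = Φ(2.0) - Φ(-2.0) = 0.977250 - 0.022750 = 0.954500 ≈ 0.9545

P(64 < X < 96) ≈ 0.9545


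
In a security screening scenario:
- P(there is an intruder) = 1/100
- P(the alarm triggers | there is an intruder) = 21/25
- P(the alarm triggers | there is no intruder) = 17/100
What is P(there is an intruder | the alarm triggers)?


Using Bayes' theorem:
P(A|B) = P(B|A)·P(A) / P(B)

P(the alarm triggers) = 21/25 × 1/100 + 17/100 × 99/100
= 21/2500 + 1683/10000 = 1767/10000

P(there is an intruder|the alarm triggers) = (21/2500) / (1767/10000) = 28/589

P(there is an intruder|the alarm triggers) = 28/589 ≈ 4.75%


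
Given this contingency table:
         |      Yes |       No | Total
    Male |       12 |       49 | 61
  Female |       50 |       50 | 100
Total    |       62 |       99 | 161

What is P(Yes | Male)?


P(Yes | Male) = 12/(12+49) = 12/61

P(Yes|Male) = 12/61 ≈ 19.67%


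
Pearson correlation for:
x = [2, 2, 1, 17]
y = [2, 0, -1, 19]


n=4, Σx=22, Σy=20, Σxy=326, Σx²=298, Σy²=366
r = (4×326 - 22×20)/√((4×298 - 22²)(4×366 - 20²))
= 864/√(708×1064) = 864/√753312 ≈ 864/867.9355 ≈ 0.9955

r ≈ 0.9955


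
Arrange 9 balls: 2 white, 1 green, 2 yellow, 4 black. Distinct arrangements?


9!/(2!×1!×2!×4!) = 3780

3780


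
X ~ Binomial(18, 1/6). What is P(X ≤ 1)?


P(X ≤ 1) = Σ P(X=i) for i=0..1
P(X=0) = 3814697265625/101559956668416
P(X=1) = 762939453125/5642219814912
Sum = 17547607421875/101559956668416

P(X ≤ 1) = 17547607421875/101559956668416 ≈ 17.28%


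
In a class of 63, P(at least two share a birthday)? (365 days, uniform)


P(all different) = Π(365-i)/365 for i=0..62
= 0.003396
P(match) = 1 - 0.003396 = 0.996604

P ≈ 0.9966 ≈ 99.66%


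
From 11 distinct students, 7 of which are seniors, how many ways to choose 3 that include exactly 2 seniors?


Choose 2 of the 7 seniors and 1 of the other 4 students:
C(7,2)×C(4,1) = 21×4 = 84

84


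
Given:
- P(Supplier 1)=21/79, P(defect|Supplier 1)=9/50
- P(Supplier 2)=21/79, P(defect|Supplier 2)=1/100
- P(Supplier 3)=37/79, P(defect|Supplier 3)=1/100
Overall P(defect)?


P(B) = Σ P(B|Aᵢ)×P(Aᵢ)
  9/50×21/79 = 189/3950
  1/100×21/79 = 21/7900
  1/100×37/79 = 37/7900
Sum = 109/1975

P(defect) = 109/1975 ≈ 5.52%


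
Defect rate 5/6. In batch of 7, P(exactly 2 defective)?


Binomial: P(X=2) = C(7,2)×p^2×(1-p)^5
= 21 × 25/36 × 1/7776 = 175/93312

P(X=2) = 175/93312 ≈ 0.19%


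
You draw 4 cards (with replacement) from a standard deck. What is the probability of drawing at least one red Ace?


P(not a red Ace) = 50/52 = 25/26
P(none in 4 draws) = (25/26)^4 = 390625/456976
P(≥1 red Ace) = 1 - 390625/456976 = 66351/456976

P = 66351/456976 ≈ 14.52%


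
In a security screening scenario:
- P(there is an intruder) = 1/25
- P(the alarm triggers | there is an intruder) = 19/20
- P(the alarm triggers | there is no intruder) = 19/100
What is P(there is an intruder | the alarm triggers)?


Using Bayes' theorem:
P(A|B) = P(B|A)·P(A) / P(B)

P(the alarm triggers) = 19/20 × 1/25 + 19/100 × 24/25
= 19/500 + 114/625 = 551/2500

P(there is an intruder|the alarm triggers) = (19/500) / (551/2500) = 5/29

P(there is an intruder|the alarm triggers) = 5/29 ≈ 17.24%


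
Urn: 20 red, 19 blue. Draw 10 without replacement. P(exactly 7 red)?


Hypergeometric: C(20,7)×C(19,3)/C(39,10)
= 77520×969/635745396 = 19380/164021

P(X=7) = 19380/164021 ≈ 11.82%


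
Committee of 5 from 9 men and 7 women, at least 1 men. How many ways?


Count by #men:
  1M,4W: C(9,1)×C(7,4)=315
  2M,3W: C(9,2)×C(7,3)=1260
  3M,2W: C(9,3)×C(7,2)=1764
  4M,1W: C(9,4)×C(7,1)=882
  5M,0W: C(9,5)×C(7,0)=126
Total = 4347

4347


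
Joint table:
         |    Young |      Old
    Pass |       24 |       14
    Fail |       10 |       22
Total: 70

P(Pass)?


P(Pass) = (24+14)/70 = 38/70 = 19/35

P(Pass) = 19/35 ≈ 54.29%


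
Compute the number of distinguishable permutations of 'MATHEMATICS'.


Letters: 11, freq: {'M': 2, 'A': 2, 'T': 2, 'H': 1, 'E': 1, 'I': 1, 'C': 1, 'S': 1}
11!/(2!×2!×2!×1!×1!×1!×1!×1!) = 39916800/8 = 4989600

4989600


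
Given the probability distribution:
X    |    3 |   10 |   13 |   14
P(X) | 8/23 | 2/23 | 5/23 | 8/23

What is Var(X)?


E[X] = 221/23
E[X²] = 2685/23
Var(X) = E[X²] - (E[X])² = 2685/23 - 48841/529 = 12914/529

Var(X) = 12914/529 ≈ 24.4121


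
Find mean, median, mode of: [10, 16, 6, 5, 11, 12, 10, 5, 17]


Sorted: [5, 5, 6, 10, 10, 11, 12, 16, 17]
Mean = 92/9
Median = 10
Freq: {10: 2, 16: 1, 6: 1, 5: 2, 11: 1, 12: 1, 17: 1}
Mode: [5, 10]

Mean=92/9, Median=10, Mode=[5, 10]


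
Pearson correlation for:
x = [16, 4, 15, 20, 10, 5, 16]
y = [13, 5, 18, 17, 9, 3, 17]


n=7, Σx=86, Σy=82, Σxy=1215, Σx²=1278, Σy²=1186
r = (7×1215 - 86×82)/√((7×1278 - 86²)(7×1186 - 82²))
= 1453/√(1550×1578) = 1453/√2445900 ≈ 1453/1563.9373 ≈ 0.9291

r ≈ 0.9291


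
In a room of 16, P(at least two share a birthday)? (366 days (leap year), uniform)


P(all different) = Π(366-i)/366 for i=0..15
= 0.717059
P(match) = 1 - 0.717059 = 0.282941

P ≈ 0.2829 ≈ 28.29%


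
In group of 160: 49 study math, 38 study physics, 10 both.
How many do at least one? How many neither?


|A∪B| = 49+38-10 = 77
Neither = 160-77 = 83

At least one: 77; Neither: 83


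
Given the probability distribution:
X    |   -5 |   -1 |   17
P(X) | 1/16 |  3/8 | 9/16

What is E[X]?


E[X] = Σ x·P(X=x)
= (-5)×(1/16) + (-1)×(3/8) + (17)×(9/16)
= 71/8

E[X] = 71/8


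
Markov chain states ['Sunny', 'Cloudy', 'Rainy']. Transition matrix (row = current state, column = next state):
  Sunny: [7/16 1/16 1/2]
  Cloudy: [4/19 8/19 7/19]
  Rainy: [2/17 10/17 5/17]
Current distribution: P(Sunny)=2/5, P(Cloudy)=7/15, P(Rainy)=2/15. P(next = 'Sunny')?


P(next=Sunny) = Σᵢ P(now=i)×P(i→Sunny)
= 2/5×7/16 + 7/15×4/19 + 2/15×2/17
= 7/40 + 28/285 + 4/255 = 3733/12920

P = 3733/12920 ≈ 0.2889


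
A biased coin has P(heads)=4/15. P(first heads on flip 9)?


Geometric: P(X=9) = (1-p)^(k-1)×p = (11/15)^8×4/15 = 857435524/38443359375

P(X=9) = 857435524/38443359375 ≈ 2.23%


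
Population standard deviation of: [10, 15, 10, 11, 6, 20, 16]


Mean = 88/7
  (10-88/7)²=324/49
  (15-88/7)²=289/49
  (10-88/7)²=324/49
  (11-88/7)²=121/49
  (6-88/7)²=2116/49
  (20-88/7)²=2704/49
  (16-88/7)²=576/49
Σ(x-μ)² = 922/7
σ² = (922/7)/7 = 922/49

σ = √(922/49) ≈ 4.3378


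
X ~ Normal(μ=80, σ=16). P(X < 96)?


z = (96-80)/16 = 1.0
P(Z < 1.0) = 0.8413

P(X < 96) ≈ 0.8413


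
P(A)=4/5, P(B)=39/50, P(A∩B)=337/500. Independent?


P(A)×P(B) = 78/125
P(A∩B) = 337/500
Not equal → NOT independent

No, not independent


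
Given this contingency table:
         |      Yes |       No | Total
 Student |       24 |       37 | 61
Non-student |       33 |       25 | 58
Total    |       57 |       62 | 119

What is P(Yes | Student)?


P(Yes | Student) = 24/(24+37) = 24/61

P(Yes|Student) = 24/61 ≈ 39.34%


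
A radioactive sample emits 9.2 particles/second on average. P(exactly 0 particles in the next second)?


Poisson(λ=9.2): P(X=0) = e^(-λ)×λ^k/k!
= e^(-9.2) × 9.2^0 / 0!
≈ 0.0001010394018 × 1 / 1 ≈ 0.000101

P(X=0) ≈ 0.000101 ≈ 0.01%


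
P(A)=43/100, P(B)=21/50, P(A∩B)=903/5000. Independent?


P(A)×P(B) = 903/5000
P(A∩B) = 903/5000
Equal ✓ → Independent

Yes, independent


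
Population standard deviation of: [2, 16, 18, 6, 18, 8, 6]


Mean = 74/7
  (2-74/7)²=3600/49
  (16-74/7)²=1444/49
  (18-74/7)²=2704/49
  (6-74/7)²=1024/49
  (18-74/7)²=2704/49
  (8-74/7)²=324/49
  (6-74/7)²=1024/49
Σ(x-μ)² = 1832/7
σ² = (1832/7)/7 = 1832/49

σ = √(1832/49) ≈ 6.1146


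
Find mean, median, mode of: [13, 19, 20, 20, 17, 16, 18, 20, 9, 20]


Sorted: [9, 13, 16, 17, 18, 19, 20, 20, 20, 20]
Mean = 172/10 = 86/5
Median = 37/2
Freq: {13: 1, 19: 1, 20: 4, 17: 1, 16: 1, 18: 1, 9: 1}
Mode: [20]

Mean=86/5, Median=37/2, Mode=20


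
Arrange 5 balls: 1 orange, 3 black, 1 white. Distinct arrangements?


5!/(1!×3!×1!) = 20

20


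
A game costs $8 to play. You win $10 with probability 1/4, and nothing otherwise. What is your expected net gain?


E[gain] = (10-8)×1/4 + (-8)×3/4
= 1/2 - 6 = -11/2

Expected net gain = $-11/2 ≈ $-5.50


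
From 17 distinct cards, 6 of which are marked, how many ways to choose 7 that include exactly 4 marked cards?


Choose 4 of the 6 marked cards and 3 of the other 11 cards:
C(6,4)×C(11,3) = 15×165 = 2475

2475


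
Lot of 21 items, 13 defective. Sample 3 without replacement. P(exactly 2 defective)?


Hypergeometric: C(13,2)×C(8,1)/C(21,3)
= 78×8/1330 = 312/665

P(X=2) = 312/665 ≈ 46.92%


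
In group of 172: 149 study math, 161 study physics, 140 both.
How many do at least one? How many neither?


|A∪B| = 149+161-140 = 170
Neither = 172-170 = 2

At least one: 170; Neither: 2


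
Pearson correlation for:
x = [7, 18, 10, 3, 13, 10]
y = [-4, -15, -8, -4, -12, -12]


n=6, Σx=61, Σy=-55, Σxy=-666, Σx²=751, Σy²=609
r = (6×(-666) - 61×(-55))/√((6×751 - 61²)(6×609 - (-55)²))
= -641/√(785×629) = -641/√493765 ≈ -641/702.6841 ≈ -0.9122

r ≈ -0.9122


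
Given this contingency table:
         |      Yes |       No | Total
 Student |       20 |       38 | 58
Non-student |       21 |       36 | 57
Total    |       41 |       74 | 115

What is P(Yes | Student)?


P(Yes | Student) = 20/(20+38) = 20/58 = 10/29

P(Yes|Student) = 10/29 ≈ 34.48%


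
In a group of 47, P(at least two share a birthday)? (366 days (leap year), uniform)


P(all different) = Π(366-i)/366 for i=0..46
= 0.045628
P(match) = 1 - 0.045628 = 0.954372

P ≈ 0.9544 ≈ 95.44%


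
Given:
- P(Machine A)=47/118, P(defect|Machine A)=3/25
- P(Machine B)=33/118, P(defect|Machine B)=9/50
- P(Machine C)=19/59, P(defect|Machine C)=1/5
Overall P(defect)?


P(B) = Σ P(B|Aᵢ)×P(Aᵢ)
  3/25×47/118 = 141/2950
  9/50×33/118 = 297/5900
  1/5×19/59 = 19/295
Sum = 959/5900

P(defect) = 959/5900 ≈ 16.25%


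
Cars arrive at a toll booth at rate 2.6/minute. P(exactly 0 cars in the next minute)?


Poisson(λ=2.6): P(X=0) = e^(-λ)×λ^k/k!
= e^(-2.6) × 2.6^0 / 0!
≈ 0.07427357821 × 1 / 1 ≈ 0.074274

P(X=0) ≈ 0.074274 ≈ 7.43%


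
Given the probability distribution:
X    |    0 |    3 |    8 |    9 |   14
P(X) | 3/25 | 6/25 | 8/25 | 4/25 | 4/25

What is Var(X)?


E[X] = 174/25
E[X²] = 1674/25
Var(X) = E[X²] - (E[X])² = 1674/25 - 30276/625 = 11574/625

Var(X) = 11574/625 ≈ 18.5184


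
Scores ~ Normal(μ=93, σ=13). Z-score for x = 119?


z = (x - μ)/σ = (119 - 93)/13 = 2.0

z = 2.0


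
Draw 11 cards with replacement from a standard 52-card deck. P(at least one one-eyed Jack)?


P(not a one-eyed Jack) = 50/52 = 25/26
P(none in 11 draws) = (25/26)^11 = 2384185791015625/3670344486987776
P(≥1 one-eyed Jack) = 1 - 2384185791015625/3670344486987776 = 1286158695972151/3670344486987776

P = 1286158695972151/3670344486987776 ≈ 35.04%


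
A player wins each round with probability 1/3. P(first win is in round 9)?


Geometric: P(X=9) = (1-p)^(k-1)×p = (2/3)^8×1/3 = 256/19683

P(X=9) = 256/19683 ≈ 1.30%


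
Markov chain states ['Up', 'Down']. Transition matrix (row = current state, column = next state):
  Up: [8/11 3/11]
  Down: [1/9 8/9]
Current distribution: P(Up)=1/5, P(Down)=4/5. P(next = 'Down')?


P(next=Down) = Σᵢ P(now=i)×P(i→Down)
= 1/5×3/11 + 4/5×8/9
= 3/55 + 32/45 = 379/495

P = 379/495 ≈ 0.7657


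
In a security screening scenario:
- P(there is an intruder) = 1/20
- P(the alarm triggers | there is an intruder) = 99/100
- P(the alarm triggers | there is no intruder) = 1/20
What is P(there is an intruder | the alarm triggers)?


Using Bayes' theorem:
P(A|B) = P(B|A)·P(A) / P(B)

P(the alarm triggers) = 99/100 × 1/20 + 1/20 × 19/20
= 99/2000 + 19/400 = 97/1000

P(there is an intruder|the alarm triggers) = (99/2000) / (97/1000) = 99/194

P(there is an intruder|the alarm triggers) = 99/194 ≈ 51.03%


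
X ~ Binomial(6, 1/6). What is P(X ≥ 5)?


P(X ≥ 5) = Σ P(X=i) for i=5..6
P(X=5) = 5/7776
P(X=6) = 1/46656
Sum = 31/46656

P(X ≥ 5) = 31/46656 ≈ 0.07%


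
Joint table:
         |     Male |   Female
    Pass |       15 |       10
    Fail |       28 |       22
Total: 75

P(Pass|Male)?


P(Pass|Male) = 15/(15+28) = 15/43

P = 15/43 ≈ 34.88%


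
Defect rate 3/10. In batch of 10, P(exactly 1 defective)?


Binomial: P(X=1) = C(10,1)×p^1×(1-p)^9
= 10 × 3/10 × 40353607/1000000000 = 121060821/1000000000

P(X=1) = 121060821/1000000000 ≈ 12.11%


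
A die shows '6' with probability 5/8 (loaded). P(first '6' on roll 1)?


Geometric: P(X=1) = (1-p)^(k-1)×p = (3/8)^0×5/8 = 5/8

P(X=1) = 5/8 ≈ 62.50%


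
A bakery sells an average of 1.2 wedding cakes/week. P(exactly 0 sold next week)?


Poisson(λ=1.2): P(X=0) = e^(-λ)×λ^k/k!
= e^(-1.2) × 1.2^0 / 0!
≈ 0.3011942119 × 1 / 1 ≈ 0.301194

P(X=0) ≈ 0.301194 ≈ 30.12%


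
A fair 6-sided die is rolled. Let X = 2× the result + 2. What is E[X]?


E[die] = (1+6)/2 = 7/2
E[X] = 2×7/2 + 2 = 9

E[X] = 9


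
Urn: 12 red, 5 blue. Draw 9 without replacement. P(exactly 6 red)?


Hypergeometric: C(12,6)×C(5,3)/C(17,9)
= 924×10/24310 = 84/221

P(X=6) = 84/221 ≈ 38.01%


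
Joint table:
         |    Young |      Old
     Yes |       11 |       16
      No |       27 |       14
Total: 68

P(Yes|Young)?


P(Yes|Young) = 11/(11+27) = 11/38

P = 11/38 ≈ 28.95%


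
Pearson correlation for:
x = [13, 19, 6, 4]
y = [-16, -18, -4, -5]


n=4, Σx=42, Σy=-43, Σxy=-594, Σx²=582, Σy²=621
r = (4×(-594) - 42×(-43))/√((4×582 - 42²)(4×621 - (-43)²))
= -570/√(564×635) = -570/√358140 ≈ -570/598.4480 ≈ -0.9525

r ≈ -0.9525


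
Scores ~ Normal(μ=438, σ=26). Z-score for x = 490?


z = (x - μ)/σ = (490 - 438)/26 = 2.0

z = 2.0


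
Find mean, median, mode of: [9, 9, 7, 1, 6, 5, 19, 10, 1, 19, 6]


Sorted: [1, 1, 5, 6, 6, 7, 9, 9, 10, 19, 19]
Mean = 92/11
Median = 7
Freq: {9: 2, 7: 1, 1: 2, 6: 2, 5: 1, 19: 2, 10: 1}
Mode: [1, 6, 9, 19]

Mean=92/11, Median=7, Mode=[1, 6, 9, 19]


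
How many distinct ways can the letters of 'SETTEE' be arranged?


Letters: 6, freq: {'S': 1, 'E': 3, 'T': 2}
6!/(1!×3!×2!) = 720/12 = 60

60


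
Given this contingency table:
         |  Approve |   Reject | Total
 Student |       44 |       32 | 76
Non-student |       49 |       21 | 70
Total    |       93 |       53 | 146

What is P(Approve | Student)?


P(Approve | Student) = 44/(44+32) = 44/76 = 11/19

P(Approve|Student) = 11/19 ≈ 57.89%


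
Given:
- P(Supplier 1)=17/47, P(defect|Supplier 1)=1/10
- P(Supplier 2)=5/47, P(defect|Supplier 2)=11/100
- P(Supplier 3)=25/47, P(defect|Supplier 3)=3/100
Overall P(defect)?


P(B) = Σ P(B|Aᵢ)×P(Aᵢ)
  1/10×17/47 = 17/470
  11/100×5/47 = 11/940
  3/100×25/47 = 3/188
Sum = 3/47

P(defect) = 3/47 ≈ 6.38%


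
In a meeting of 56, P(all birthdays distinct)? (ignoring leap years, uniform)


P(all different) = Π(365-i)/365 for i=0..55
= (365/365)×(364/365)×...×(310/365)
= 0.011668

P ≈ 0.0117 ≈ 1.17%


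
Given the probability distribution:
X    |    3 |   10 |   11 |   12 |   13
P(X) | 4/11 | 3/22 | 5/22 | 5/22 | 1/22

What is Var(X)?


E[X] = 91/11
E[X²] = 933/11
Var(X) = E[X²] - (E[X])² = 933/11 - 8281/121 = 1982/121

Var(X) = 1982/121 ≈ 16.3802


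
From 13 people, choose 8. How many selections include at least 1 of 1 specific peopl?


Complement: C(13,8) - C(12,8) = 1287 - 495 = 792

792


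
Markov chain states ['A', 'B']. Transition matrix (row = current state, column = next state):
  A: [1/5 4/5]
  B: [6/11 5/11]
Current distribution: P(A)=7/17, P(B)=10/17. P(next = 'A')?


P(next=A) = Σᵢ P(now=i)×P(i→A)
= 7/17×1/5 + 10/17×6/11
= 7/85 + 60/187 = 377/935

P = 377/935 ≈ 0.4032


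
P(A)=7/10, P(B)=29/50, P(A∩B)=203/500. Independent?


P(A)×P(B) = 203/500
P(A∩B) = 203/500
Equal ✓ → Independent

Yes, independent


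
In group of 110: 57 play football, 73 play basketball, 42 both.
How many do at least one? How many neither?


|A∪B| = 57+73-42 = 88
Neither = 110-88 = 22

At least one: 88; Neither: 22


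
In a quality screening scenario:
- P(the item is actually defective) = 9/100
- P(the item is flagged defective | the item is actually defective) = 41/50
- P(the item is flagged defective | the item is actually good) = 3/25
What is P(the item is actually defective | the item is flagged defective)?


Using Bayes' theorem:
P(A|B) = P(B|A)·P(A) / P(B)

P(the item is flagged defective) = 41/50 × 9/100 + 3/25 × 91/100
= 369/5000 + 273/2500 = 183/1000

P(the item is actually defective|the item is flagged defective) = (369/5000) / (183/1000) = 123/305

P(the item is actually defective|the item is flagged defective) = 123/305 ≈ 40.33%


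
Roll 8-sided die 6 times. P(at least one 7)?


P(no 7)^6 = (7/8)^6 = 117649/262144
P(≥1) = 1 - 117649/262144 = 144495/262144

P = 144495/262144 ≈ 55.12%


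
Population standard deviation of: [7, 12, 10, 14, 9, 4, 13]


Mean = 69/7
  (7-69/7)²=400/49
  (12-69/7)²=225/49
  (10-69/7)²=1/49
  (14-69/7)²=841/49
  (9-69/7)²=36/49
  (4-69/7)²=1681/49
  (13-69/7)²=484/49
Σ(x-μ)² = 524/7
σ² = (524/7)/7 = 524/49

σ = √(524/49) ≈ 3.2701


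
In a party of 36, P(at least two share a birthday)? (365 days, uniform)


P(all different) = Π(365-i)/365 for i=0..35
= 0.167818
P(match) = 1 - 0.167818 = 0.832182

P ≈ 0.8322 ≈ 83.22%


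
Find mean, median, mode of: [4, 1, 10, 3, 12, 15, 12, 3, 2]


Sorted: [1, 2, 3, 3, 4, 10, 12, 12, 15]
Mean = 62/9
Median = 4
Freq: {4: 1, 1: 1, 10: 1, 3: 2, 12: 2, 15: 1, 2: 1}
Mode: [3, 12]

Mean=62/9, Median=4, Mode=[3, 12]


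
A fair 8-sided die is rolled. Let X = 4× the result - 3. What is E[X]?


E[die] = (1+8)/2 = 9/2
E[X] = 4×9/2 - 3 = 15

E[X] = 15


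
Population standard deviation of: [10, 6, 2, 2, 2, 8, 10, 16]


Mean = 56/8 = 7
  (10-7)²=9
  (6-7)²=1
  (2-7)²=25
  (2-7)²=25
  (2-7)²=25
  (8-7)²=1
  (10-7)²=9
  (16-7)²=81
Σ(x-μ)² = 176
σ² = 176/8 = 22

σ = √(22) ≈ 4.6904


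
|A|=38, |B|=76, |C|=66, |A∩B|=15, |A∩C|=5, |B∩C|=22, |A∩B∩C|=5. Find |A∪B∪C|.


|A∪B∪C| = 38+76+66-15-5-22+5 = 143

|A∪B∪C| = 143


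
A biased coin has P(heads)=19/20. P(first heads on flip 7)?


Geometric: P(X=7) = (1-p)^(k-1)×p = (1/20)^6×19/20 = 19/1280000000

P(X=7) = 19/1280000000 ≈ 0.00%


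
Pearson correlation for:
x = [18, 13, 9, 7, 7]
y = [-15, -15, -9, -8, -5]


n=5, Σx=54, Σy=-52, Σxy=-637, Σx²=672, Σy²=620
r = (5×(-637) - 54×(-52))/√((5×672 - 54²)(5×620 - (-52)²))
= -377/√(444×396) = -377/√175824 ≈ -377/419.3137 ≈ -0.8991

r ≈ -0.8991


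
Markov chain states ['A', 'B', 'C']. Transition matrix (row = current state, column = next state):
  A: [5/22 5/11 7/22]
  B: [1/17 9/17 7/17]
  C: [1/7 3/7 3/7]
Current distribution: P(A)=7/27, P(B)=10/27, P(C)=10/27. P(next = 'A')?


P(next=A) = Σᵢ P(now=i)×P(i→A)
= 7/27×5/22 + 10/27×1/17 + 10/27×1/7
= 35/594 + 10/459 + 10/189 = 9445/70686

P = 9445/70686 ≈ 0.1336


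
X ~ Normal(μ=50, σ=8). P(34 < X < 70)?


z₁=(34-50)/8=-2.0, z₂=(70-50)/8=2.5
P = Φ(2.5) - Φ(-2.0) = 0.993790 - 0.022750 = 0.971040 ≈ 0.9710

P(34 < X < 70) ≈ 0.9710


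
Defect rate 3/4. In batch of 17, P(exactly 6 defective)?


Binomial: P(X=6) = C(17,6)×p^6×(1-p)^11
= 12376 × 729/4096 × 1/4194304 = 1127763/2147483648

P(X=6) = 1127763/2147483648 ≈ 0.05%


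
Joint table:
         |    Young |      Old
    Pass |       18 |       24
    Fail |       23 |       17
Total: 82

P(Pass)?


P(Pass) = (18+24)/82 = 42/82 = 21/41

P(Pass) = 21/41 ≈ 51.22%
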